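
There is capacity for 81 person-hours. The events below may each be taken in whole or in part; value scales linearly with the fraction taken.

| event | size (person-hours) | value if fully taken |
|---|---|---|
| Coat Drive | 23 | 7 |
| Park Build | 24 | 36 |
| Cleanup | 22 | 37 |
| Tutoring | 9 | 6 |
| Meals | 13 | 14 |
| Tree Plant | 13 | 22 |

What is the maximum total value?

115

Best value per unit of size first: Tree Plant 22/13≈1.69, Cleanup 37/22≈1.68, Park Build 36/24≈1.5, Meals 14/13≈1.08, Tutoring 6/9≈0.667, Coat Drive 7/23≈0.304.
Take all of Tree Plant (13 person-hours, value 22) — 68 person-hours left.
All 22 person-hours of Cleanup fit (value 37) — 46 remain.
All 24 person-hours of Park Build fit (value 36) — 22 remain.
Meals: take in full, 13 person-hours for value 14 — 9 left.
Take all of Tutoring (9 person-hours, value 6) — 0 person-hours left.
Total value = 115.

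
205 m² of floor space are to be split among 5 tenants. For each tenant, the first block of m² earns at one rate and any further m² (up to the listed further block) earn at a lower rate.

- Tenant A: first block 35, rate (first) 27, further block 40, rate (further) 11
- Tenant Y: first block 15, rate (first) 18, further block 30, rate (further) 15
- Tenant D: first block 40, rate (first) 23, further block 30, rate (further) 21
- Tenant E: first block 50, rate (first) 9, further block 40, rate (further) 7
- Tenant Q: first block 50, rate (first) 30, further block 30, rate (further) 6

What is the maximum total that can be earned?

Order all 10 blocks by rate: Tenant Q/T1 30 > Tenant A/T1 27 > Tenant D/T1 23 > Tenant D/T2 21 > Tenant Y/T1 18 > Tenant Y/T2 15 > Tenant A/T2 11 > Tenant E/T1 9 > Tenant E/T2 7 > Tenant Q/T2 6.
Tenant Q T1 at 30: fill all 50 → 155 left.
Tenant A T1 at 27: fill all 35 → 120 left.
Tenant D/T1 (23): +40 → 80 left.
Fill Tenant D T2 block (30 at 21) → 50 left.
Tenant Y/T1 (18): +15 → 35 left.
Tenant Y/T2 (15): +30 → 5 left.
5 remain; put them into Tenant A T2 at 11.
Total = 30×50 + 27×35 + 23×40 + 21×30 + 18×15 + 15×30 + 11×5 = 4770.

4770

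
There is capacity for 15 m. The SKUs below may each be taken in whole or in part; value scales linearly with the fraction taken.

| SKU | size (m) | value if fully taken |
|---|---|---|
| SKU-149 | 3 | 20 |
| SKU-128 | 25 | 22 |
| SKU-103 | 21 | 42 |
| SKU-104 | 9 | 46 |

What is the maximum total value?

Rank by value-to-size ratio: SKU-149 20/3≈6.67, SKU-104 46/9≈5.11, SKU-103 42/21≈2, SKU-128 22/25≈0.88.
Take all of SKU-149 (3 m, value 20) ; 12 m left.
Take all of SKU-104 (9 m, value 46) ; 3 m left.
Only 3 m remain; take 3/21 of SKU-103 for value 42×3/21 = 6.
Total value = 72.

72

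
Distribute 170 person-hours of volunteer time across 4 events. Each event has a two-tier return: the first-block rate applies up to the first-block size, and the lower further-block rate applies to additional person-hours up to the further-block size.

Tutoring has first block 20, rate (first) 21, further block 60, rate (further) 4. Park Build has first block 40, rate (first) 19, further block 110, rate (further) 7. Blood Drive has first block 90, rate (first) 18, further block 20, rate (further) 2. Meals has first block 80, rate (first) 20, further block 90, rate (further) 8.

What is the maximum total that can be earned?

3320

Rank every tier by rate: Tutoring/first 21 > Meals/first 20 > Park Build/first 19 > Blood Drive/first 18 > Meals/second 8 > Park Build/second 7 > Tutoring/second 4 > Blood Drive/second 2.
Fill Tutoring first block (20 at 21) → 150 left.
Meals first at 20: fill all 80 → 70 left.
Fill Park Build first block (40 at 19) → 30 left.
30 remain; put them into Blood Drive first at 18.
Total = 21×20 + 20×80 + 19×40 + 18×30 = 3320.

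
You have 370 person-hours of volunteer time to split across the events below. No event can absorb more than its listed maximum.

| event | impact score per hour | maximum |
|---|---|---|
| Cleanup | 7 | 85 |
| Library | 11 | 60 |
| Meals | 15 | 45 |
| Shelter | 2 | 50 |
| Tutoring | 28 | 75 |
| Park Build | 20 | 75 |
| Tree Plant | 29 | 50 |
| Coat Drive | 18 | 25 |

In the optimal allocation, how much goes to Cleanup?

40

Rank by impact score per hour: Tree Plant 29 > Tutoring 28 > Park Build 20 > Coat Drive 18 > Meals 15 > Library 11 > Cleanup 7 > Shelter 2.
Give Tree Plant 50 to hit its cap of 50 → 320 left.
Tutoring takes 75 to reach its cap of 75 → 245 left.
Give Park Build 75 to hit its cap of 75 → 170 left.
Give Coat Drive 25 to hit its cap of 25 → 145 left.
Meals: +45 to 45 (cap) → 100 left.
Library: +60 to 60 (cap) → 40 left.
Cleanup has room for 85 but only 40 remain, so it gets 40.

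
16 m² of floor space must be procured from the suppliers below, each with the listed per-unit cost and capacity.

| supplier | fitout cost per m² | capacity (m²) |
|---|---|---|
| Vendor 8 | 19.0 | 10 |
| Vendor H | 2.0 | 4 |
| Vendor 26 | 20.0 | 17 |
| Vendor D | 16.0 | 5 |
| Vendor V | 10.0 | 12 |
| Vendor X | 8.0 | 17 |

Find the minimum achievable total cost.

104

Use suppliers in increasing cost order.
Take 4 from Vendor H at 2.0 → need 12 more.
Take 12 from Vendor X at 8.0 to finish.
Vendor V, Vendor D, Vendor 8, Vendor 26: unused.
Cost = 4×2.0 + 12×8.0 = 104.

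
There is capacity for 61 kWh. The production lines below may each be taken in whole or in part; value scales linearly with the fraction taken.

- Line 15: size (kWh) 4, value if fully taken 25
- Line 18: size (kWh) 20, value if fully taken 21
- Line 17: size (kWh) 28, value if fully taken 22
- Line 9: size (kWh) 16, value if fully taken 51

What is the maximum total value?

Rank by value-to-size ratio: Line 15 25/4≈6.25, Line 9 51/16≈3.19, Line 18 21/20≈1.05, Line 17 22/28≈0.786.
All 4 kWh of Line 15 fit (value 25) → 57 remain.
All 16 kWh of Line 9 fit (value 51) → 41 remain.
All 20 kWh of Line 18 fit (value 21) → 21 remain.
Fill the last 21 kWh with part of Line 17: 21/28 of it earns 16.5.
Total value = 113.5.

113.5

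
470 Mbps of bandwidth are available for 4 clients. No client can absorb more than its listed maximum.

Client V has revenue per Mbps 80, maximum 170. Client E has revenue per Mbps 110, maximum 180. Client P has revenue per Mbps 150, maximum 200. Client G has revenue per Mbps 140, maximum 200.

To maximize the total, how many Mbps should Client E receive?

70

Order the clients by revenue per Mbps: Client P 150 > Client G 140 > Client E 110 > Client V 80.
Client P takes 200 to reach its cap of 200 → 270 left.
Client G takes 200 to reach its cap of 200 → 70 left.
Client E: +70 (room for 180) → 70. Pool exhausted.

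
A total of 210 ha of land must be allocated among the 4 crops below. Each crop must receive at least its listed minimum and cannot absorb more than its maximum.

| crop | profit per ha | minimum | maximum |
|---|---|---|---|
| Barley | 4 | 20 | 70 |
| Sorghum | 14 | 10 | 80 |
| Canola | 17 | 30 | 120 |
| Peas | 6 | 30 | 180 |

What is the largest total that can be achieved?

2860

Meeting every minimum uses 20+10+30+30 = 90 ha, leaving 120.
Rank by profit per ha: Canola 17 > Sorghum 14 > Peas 6 > Barley 4.
Give Canola 90 more to hit its cap of 120 ; 30 left.
Only 30 left; Sorghum takes them to reach 40.
Total = 4×20 + 14×40 + 17×120 + 6×30 = 2860.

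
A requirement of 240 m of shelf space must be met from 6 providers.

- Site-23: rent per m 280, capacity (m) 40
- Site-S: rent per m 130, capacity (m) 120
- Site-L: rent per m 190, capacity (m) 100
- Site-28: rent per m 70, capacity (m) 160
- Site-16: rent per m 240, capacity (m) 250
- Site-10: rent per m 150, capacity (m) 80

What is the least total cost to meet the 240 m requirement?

21600

Cheapest first:
Take 160 from Site-28 at 70 → need 80 more.
Take 80 from Site-S at 130 to finish.
Site-10, Site-L, Site-16, Site-23: unused.
Cost = 160×70 + 80×130 = 21600.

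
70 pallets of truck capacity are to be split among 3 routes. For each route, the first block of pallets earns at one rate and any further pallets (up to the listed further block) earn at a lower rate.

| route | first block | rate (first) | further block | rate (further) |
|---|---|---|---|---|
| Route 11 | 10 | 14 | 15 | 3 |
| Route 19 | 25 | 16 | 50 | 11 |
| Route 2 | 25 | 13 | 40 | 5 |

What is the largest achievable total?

975

Order all 6 blocks by rate: Route 19/first 16 > Route 11/first 14 > Route 2/first 13 > Route 19/second 11 > Route 2/second 5 > Route 11/second 3.
Fill Route 19 first block (25 at 16) → 45 left.
Route 11 first at 14: fill all 10 → 35 left.
Route 2 first at 13: fill all 25 → 10 left.
Route 19 second at 11: only 10 left, fill 10.
Total = 16×25 + 14×10 + 13×25 + 11×10 = 975.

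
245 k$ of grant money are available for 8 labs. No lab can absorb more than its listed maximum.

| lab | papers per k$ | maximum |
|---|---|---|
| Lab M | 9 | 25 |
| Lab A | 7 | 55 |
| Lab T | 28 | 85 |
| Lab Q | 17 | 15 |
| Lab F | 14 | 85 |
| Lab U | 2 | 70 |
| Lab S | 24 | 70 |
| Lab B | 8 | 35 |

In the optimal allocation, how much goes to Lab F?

Order the labs by papers per k$: Lab T 28 > Lab S 24 > Lab Q 17 > Lab F 14 > Lab M 9 > Lab B 8 > Lab A 7 > Lab U 2.
Lab T: +85 to 85 (cap) ; 160 left.
Lab S takes 70 to reach its cap of 70 ; 90 left.
Lab Q takes 15 to reach its cap of 15 ; 75 left.
Only 75 left; Lab F takes them to reach 75.

75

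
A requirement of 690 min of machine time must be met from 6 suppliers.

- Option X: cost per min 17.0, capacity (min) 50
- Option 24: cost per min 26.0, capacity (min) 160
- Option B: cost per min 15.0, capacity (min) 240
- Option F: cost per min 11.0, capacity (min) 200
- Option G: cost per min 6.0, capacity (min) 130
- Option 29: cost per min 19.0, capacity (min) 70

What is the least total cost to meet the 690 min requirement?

8760

Cheapest first:
Option G (6.0): use full 130 ; 560 min to go.
Take 200 from Option F at 11.0 ; need 360 more.
Option B at 15.0: take all 240 min ; 120 still needed.
Option X at 17.0: take all 50 min ; 70 still needed.
Option 29 at 19.0: take all 70 min ; 0 still needed.
Option 24: unused.
Cost = 130×6.0 + 200×11.0 + 240×15.0 + 50×17.0 + 70×19.0 = 8760.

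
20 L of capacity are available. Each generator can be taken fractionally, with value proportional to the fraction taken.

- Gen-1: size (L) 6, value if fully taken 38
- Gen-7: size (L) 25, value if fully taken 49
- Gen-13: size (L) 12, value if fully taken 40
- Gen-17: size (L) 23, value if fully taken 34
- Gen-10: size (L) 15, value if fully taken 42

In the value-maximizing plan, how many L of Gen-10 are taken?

Sort by value density: Gen-1 38/6≈6.33, Gen-13 40/12≈3.33, Gen-10 42/15≈2.8, Gen-7 49/25≈1.96, Gen-17 34/23≈1.48.
All 6 L of Gen-1 fit (value 38) ; 14 remain.
Take all of Gen-13 (12 L, value 40) ; 2 L left.
Only 2 L remain; take 2/15 of Gen-10 for value 42×2/15 = 5.6.

2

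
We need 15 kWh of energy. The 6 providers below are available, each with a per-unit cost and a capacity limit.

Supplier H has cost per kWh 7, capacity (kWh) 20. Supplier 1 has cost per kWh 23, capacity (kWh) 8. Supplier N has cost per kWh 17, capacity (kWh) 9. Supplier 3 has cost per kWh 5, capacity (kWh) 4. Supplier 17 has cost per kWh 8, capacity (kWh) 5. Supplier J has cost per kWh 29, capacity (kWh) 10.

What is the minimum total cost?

97

Cheapest first:
Supplier 3 at 5: take all 4 kWh ; 11 still needed.
Supplier H (7): take the remaining 11 ; done.
Supplier 17, Supplier N, Supplier 1, Supplier J: unused.
Cost = 4×5 + 11×7 = 97.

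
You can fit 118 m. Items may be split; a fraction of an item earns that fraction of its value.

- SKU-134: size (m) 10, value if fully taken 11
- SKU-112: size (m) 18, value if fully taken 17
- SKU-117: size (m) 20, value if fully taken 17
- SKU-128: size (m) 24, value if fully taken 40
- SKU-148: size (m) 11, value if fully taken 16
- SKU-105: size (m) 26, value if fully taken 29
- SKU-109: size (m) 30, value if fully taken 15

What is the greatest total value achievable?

Sort by value density: SKU-128 40/24≈1.67, SKU-148 16/11≈1.45, SKU-105 29/26≈1.12, SKU-134 11/10≈1.1, SKU-112 17/18≈0.944, SKU-117 17/20≈0.85, SKU-109 15/30≈0.5.
Take all of SKU-128 (24 m, value 40) — 94 m left.
SKU-148: take in full, 11 m for value 16 — 83 left.
Take all of SKU-105 (26 m, value 29) — 57 m left.
Take all of SKU-134 (10 m, value 11) — 47 m left.
All 18 m of SKU-112 fit (value 17) — 29 remain.
SKU-117: take in full, 20 m for value 17 — 9 left.
Only 9 m remain; take 9/30 of SKU-109 for value 15×9/30 = 4.5.
Total value = 134.5.

134.5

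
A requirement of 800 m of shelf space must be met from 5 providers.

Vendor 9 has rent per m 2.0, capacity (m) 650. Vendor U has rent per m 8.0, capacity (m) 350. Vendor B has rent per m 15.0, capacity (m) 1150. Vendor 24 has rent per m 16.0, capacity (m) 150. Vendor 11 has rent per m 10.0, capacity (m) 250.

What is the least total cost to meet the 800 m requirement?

2500

Use providers in increasing cost order.
Vendor 9 at 2.0: take all 650 m → 150 still needed.
Take 150 from Vendor U at 8.0 to finish.
Vendor 11, Vendor B, Vendor 24: unused.
Cost = 650×2.0 + 150×8.0 = 2500.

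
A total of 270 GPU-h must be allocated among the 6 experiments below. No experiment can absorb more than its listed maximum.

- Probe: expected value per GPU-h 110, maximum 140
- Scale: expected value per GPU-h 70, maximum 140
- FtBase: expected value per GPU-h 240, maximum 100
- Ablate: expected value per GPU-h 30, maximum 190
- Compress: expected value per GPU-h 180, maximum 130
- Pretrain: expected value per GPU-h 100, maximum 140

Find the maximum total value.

Rank by expected value per GPU-h: FtBase 240 > Compress 180 > Probe 110 > Pretrain 100 > Scale 70 > Ablate 30.
Give FtBase 100 to hit its cap of 100 → 170 left.
Give Compress 130 to hit its cap of 130 → 40 left.
Probe: +40 (room for 140) → 40. Pool exhausted.
Total = 110×40 + 240×100 + 180×130 = 51800.

51800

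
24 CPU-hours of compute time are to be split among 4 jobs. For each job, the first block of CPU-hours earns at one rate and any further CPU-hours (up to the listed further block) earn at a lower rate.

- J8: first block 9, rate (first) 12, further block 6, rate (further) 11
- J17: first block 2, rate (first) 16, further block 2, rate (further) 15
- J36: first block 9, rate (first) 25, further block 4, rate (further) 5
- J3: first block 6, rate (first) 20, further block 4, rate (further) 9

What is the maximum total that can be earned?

Rank every tier by rate: J36/first 25 > J3/first 20 > J17/first 16 > J17/second 15 > J8/first 12 > J8/second 11 > J3/second 9 > J36/second 5.
Fill J36 first block (9 at 25) — 15 left.
J3 first at 20: fill all 6 — 9 left.
J17/first (16): +2 — 7 left.
J17/second (15): +2 — 5 left.
5 remain; put them into J8 first at 12.
Total = 25×9 + 20×6 + 16×2 + 15×2 + 12×5 = 467.

467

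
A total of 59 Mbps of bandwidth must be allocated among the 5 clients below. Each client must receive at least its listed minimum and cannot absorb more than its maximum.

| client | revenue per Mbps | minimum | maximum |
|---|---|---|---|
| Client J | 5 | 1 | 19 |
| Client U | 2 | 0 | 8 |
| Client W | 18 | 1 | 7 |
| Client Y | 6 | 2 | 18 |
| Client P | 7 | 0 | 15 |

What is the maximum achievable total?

434

Meeting every minimum uses 1+0+1+2+0 = 4 Mbps, leaving 55.
Order the clients by revenue per Mbps: Client W 18 > Client P 7 > Client Y 6 > Client J 5 > Client U 2.
Client W takes 6 more to reach its cap of 7 → 49 left.
Client P takes 15 more to reach its cap of 15 → 34 left.
Client Y: +16 to 18 (cap) → 18 left.
Client J takes 18 more to reach its cap of 19 → 0 left.
Total = 5×19 + 18×7 + 6×18 + 7×15 = 434.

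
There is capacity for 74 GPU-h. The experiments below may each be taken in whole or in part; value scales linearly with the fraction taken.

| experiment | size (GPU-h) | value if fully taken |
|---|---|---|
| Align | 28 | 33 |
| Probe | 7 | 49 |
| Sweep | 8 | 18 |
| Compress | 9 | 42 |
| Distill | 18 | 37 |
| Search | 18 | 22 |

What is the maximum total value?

Sort by value density: Probe 49/7≈7, Compress 42/9≈4.67, Sweep 18/8≈2.25, Distill 37/18≈2.06, Search 22/18≈1.22, Align 33/28≈1.18.
Take all of Probe (7 GPU-h, value 49) → 67 GPU-h left.
All 9 GPU-h of Compress fit (value 42) → 58 remain.
Sweep: take in full, 8 GPU-h for value 18 → 50 left.
All 18 GPU-h of Distill fit (value 37) → 32 remain.
All 18 GPU-h of Search fit (value 22) → 14 remain.
Fill the last 14 GPU-h with part of Align: 14/28 of it earns 16.5.
Total value = 184.5.

184.5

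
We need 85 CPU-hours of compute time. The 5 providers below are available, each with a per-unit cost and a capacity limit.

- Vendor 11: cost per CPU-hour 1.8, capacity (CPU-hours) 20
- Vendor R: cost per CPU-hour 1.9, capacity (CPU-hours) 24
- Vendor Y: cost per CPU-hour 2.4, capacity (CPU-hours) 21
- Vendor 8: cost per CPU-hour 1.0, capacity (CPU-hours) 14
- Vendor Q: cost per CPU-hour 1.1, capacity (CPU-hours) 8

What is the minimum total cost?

Cheapest first:
Vendor 8 at 1.0: take all 14 CPU-hours → 71 still needed.
Vendor Q at 1.1: take all 8 CPU-hours → 63 still needed.
Take 20 from Vendor 11 at 1.8 → need 43 more.
Take 24 from Vendor R at 1.9 → need 19 more.
Take 19 from Vendor Y at 2.4 to finish.
Cost = 14×1.0 + 8×1.1 + 20×1.8 + 24×1.9 + 19×2.4 = 150.

150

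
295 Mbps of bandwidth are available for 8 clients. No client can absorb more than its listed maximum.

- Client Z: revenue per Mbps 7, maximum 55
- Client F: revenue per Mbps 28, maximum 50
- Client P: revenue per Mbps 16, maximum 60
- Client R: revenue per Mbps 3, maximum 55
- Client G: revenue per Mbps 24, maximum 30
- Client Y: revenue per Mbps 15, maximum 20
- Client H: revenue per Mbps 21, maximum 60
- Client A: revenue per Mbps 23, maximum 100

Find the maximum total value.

Highest revenue per Mbps first: Client F 28 > Client G 24 > Client A 23 > Client H 21 > Client P 16 > Client Y 15 > Client Z 7 > Client R 3.
Client F: +50 to 50 (cap) → 245 left.
Client G takes 30 to reach its cap of 30 → 215 left.
Client A: +100 to 100 (cap) → 115 left.
Client H takes 60 to reach its cap of 60 → 55 left.
Client P: +55 (room for 60) → 55. Pool exhausted.
Total = 28×50 + 16×55 + 24×30 + 21×60 + 23×100 = 6560.

6560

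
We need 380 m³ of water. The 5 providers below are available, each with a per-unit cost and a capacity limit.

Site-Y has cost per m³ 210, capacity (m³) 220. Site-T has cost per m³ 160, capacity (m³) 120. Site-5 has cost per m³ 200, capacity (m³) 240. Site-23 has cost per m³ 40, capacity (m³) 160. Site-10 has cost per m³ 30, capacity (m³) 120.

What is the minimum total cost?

26000

Fill from the cheapest provider first.
Site-10 (30): use full 120 — 260 m³ to go.
Site-23 at 40: take all 160 m³ — 100 still needed.
Take 100 from Site-T at 160 to finish.
Site-5, Site-Y: unused.
Cost = 120×30 + 160×40 + 100×160 = 26000.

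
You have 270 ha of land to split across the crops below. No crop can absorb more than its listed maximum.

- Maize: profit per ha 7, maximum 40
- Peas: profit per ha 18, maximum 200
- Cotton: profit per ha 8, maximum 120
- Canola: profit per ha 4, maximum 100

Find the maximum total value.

4160

Highest profit per ha first: Peas 18 > Cotton 8 > Maize 7 > Canola 4.
Peas: +200 to 200 (cap) → 70 left.
Only 70 left; Cotton takes them to reach 70.
Total = 18×200 + 8×70 = 4160.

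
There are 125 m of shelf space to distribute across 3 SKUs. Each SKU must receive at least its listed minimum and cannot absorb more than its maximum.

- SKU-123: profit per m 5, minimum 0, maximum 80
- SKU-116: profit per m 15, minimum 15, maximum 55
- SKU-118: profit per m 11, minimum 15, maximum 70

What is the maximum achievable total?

Meeting every minimum uses 0+15+15 = 30 m, leaving 95.
Rank by profit per m: SKU-116 15 > SKU-118 11 > SKU-123 5.
Give SKU-116 40 more to hit its cap of 55 → 55 left.
SKU-118 takes 55 more to reach its cap of 70 → 0 left.
Total = 15×55 + 11×70 = 1595.

1595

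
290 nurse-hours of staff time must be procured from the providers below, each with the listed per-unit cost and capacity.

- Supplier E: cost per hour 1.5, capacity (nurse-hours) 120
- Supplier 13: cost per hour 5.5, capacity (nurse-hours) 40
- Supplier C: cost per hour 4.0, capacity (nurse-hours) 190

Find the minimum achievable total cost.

Cheapest first:
Supplier E at 1.5: take all 120 nurse-hours ; 170 still needed.
Supplier C at 4.0: take 170 of its 190 ; requirement met.
Supplier 13: unused.
Cost = 120×1.5 + 170×4.0 = 860.

860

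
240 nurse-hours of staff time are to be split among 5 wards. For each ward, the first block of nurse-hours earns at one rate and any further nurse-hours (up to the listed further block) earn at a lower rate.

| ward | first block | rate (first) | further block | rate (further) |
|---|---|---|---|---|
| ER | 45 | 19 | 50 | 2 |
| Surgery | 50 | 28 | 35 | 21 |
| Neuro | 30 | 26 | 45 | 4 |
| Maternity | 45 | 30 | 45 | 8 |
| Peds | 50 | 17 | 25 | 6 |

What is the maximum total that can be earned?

5715

Treat each block as its own option and order by rate: Maternity/tier1 30 > Surgery/tier1 28 > Neuro/tier1 26 > Surgery/tier2 21 > ER/tier1 19 > Peds/tier1 17 > Maternity/tier2 8 > Peds/tier2 6 > Neuro/tier2 4 > ER/tier2 2.
Fill Maternity tier1 block (45 at 30) — 195 left.
Surgery tier1 at 28: fill all 50 — 145 left.
Neuro tier1 at 26: fill all 30 — 115 left.
Surgery tier2 at 21: fill all 35 — 80 left.
ER tier1 at 19: fill all 45 — 35 left.
Peds tier1 at 17: only 35 left, fill 35.
Total = 30×45 + 28×50 + 26×30 + 21×35 + 19×45 + 17×35 = 5715.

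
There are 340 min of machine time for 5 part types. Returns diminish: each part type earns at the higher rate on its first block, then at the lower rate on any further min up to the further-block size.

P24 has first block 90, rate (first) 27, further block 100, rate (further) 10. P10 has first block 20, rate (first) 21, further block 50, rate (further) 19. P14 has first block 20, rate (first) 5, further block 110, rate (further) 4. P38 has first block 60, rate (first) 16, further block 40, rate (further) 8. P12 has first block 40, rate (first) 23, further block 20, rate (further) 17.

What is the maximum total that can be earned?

6620

Rank every tier by rate: P24/T1 27 > P12/T1 23 > P10/T1 21 > P10/T2 19 > P12/T2 17 > P38/T1 16 > P24/T2 10 > P38/T2 8 > P14/T1 5 > P14/T2 4.
P24 T1 at 27: fill all 90 ; 250 left.
P12 T1 at 23: fill all 40 ; 210 left.
P10 T1 at 21: fill all 20 ; 190 left.
P10/T2 (19): +50 ; 140 left.
P12/T2 (17): +20 ; 120 left.
P38/T1 (16): +60 ; 60 left.
P24/T2: +60 of 100 at 10; pool empty.
Total = 27×90 + 23×40 + 21×20 + 19×50 + 17×20 + 16×60 + 10×60 = 6620.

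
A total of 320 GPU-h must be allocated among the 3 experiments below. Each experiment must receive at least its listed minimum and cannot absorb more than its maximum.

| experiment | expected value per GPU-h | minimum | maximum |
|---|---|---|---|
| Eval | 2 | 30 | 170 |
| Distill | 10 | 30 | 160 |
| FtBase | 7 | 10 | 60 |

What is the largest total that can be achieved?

2220

Meeting every minimum uses 30+30+10 = 70 GPU-h, leaving 250.
Order the experiments by expected value per GPU-h: Distill 10 > FtBase 7 > Eval 2.
Distill takes 130 more to reach its cap of 160 ; 120 left.
FtBase: +50 to 60 (cap) ; 70 left.
Eval: +70 (room for 140) → 100. Pool exhausted.
Total = 2×100 + 10×160 + 7×60 = 2220.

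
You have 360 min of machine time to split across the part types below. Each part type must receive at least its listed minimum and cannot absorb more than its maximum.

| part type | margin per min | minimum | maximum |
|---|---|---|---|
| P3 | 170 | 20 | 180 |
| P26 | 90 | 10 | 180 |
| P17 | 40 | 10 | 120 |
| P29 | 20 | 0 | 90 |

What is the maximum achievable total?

46300

Meeting every minimum uses 20+10+10+0 = 40 min, leaving 320.
Highest margin per min first: P3 170 > P26 90 > P17 40 > P29 20.
Give P3 160 more to hit its cap of 180 ; 160 left.
P26 has room for 170 more but only 160 remain, so it gets 170.
Total = 170×180 + 90×170 + 40×10 = 46300.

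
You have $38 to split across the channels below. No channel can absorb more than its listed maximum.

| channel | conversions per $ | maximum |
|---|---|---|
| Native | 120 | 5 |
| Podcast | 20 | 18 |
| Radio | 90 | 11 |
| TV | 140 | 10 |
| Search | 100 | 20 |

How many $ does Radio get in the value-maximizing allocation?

Rank by conversions per $: TV 140 > Native 120 > Search 100 > Radio 90 > Podcast 20.
TV: +10 to 10 (cap) ; 28 left.
Native: +5 to 5 (cap) ; 23 left.
Give Search 20 to hit its cap of 20 ; 3 left.
Radio has room for 11 but only 3 remain, so it gets 3.

3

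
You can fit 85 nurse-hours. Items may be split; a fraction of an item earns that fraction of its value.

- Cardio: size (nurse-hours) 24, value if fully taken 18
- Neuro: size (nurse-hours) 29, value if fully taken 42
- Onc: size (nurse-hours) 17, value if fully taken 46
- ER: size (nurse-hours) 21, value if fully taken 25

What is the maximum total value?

126.5

Sort by value density: Onc 46/17≈2.71, Neuro 42/29≈1.45, ER 25/21≈1.19, Cardio 18/24≈0.75.
Take all of Onc (17 nurse-hours, value 46) — 68 nurse-hours left.
All 29 nurse-hours of Neuro fit (value 42) — 39 remain.
Take all of ER (21 nurse-hours, value 25) — 18 nurse-hours left.
Only 18 nurse-hours remain; take 18/24 of Cardio for value 18×18/24 = 13.5.
Total value = 126.5.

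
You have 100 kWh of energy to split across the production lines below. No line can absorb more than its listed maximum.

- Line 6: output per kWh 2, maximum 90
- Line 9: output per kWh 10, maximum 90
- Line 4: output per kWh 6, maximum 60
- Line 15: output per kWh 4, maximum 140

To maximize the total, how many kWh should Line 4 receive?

10

Rank by output per kWh: Line 9 10 > Line 4 6 > Line 15 4 > Line 6 2.
Line 9 takes 90 to reach its cap of 90 → 10 left.
Line 4 has room for 60 but only 10 remain, so it gets 10.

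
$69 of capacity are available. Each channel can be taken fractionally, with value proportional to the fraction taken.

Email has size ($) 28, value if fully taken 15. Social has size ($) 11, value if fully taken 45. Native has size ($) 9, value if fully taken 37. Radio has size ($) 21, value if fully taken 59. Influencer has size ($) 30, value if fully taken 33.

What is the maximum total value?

171.8

Rank by value-to-size ratio: Native 37/9≈4.11, Social 45/11≈4.09, Radio 59/21≈2.81, Influencer 33/30≈1.1, Email 15/28≈0.536.
All 9 $ of Native fit (value 37) ; 60 remain.
Social: take in full, 11 $ for value 45 ; 49 left.
Radio: take in full, 21 $ for value 59 ; 28 left.
Fill the last 28 $ with part of Influencer: 28/30 of it earns 30.8.
Total value = 171.8.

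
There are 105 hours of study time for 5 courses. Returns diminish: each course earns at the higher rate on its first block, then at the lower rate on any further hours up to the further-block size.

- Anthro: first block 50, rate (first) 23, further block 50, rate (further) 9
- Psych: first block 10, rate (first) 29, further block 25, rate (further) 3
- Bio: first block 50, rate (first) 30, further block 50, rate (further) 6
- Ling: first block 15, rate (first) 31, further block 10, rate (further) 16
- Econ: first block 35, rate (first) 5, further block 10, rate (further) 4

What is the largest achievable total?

2945

Treat each block as its own option and order by rate: Ling/first 31 > Bio/first 30 > Psych/first 29 > Anthro/first 23 > Ling/second 16 > Anthro/second 9 > Bio/second 6 > Econ/first 5 > Econ/second 4 > Psych/second 3.
Fill Ling first block (15 at 31) ; 90 left.
Fill Bio first block (50 at 30) ; 40 left.
Psych first at 29: fill all 10 ; 30 left.
30 remain; put them into Anthro first at 23.
Total = 31×15 + 30×50 + 29×10 + 23×30 = 2945.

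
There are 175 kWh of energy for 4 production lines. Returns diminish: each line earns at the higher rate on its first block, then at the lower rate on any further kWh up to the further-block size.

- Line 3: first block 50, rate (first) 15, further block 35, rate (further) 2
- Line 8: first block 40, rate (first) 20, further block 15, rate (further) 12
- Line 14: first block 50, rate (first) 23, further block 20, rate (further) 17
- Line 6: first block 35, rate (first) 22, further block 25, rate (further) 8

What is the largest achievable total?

Treat each block as its own option and order by rate: Line 14/tier1 23 > Line 6/tier1 22 > Line 8/tier1 20 > Line 14/tier2 17 > Line 3/tier1 15 > Line 8/tier2 12 > Line 6/tier2 8 > Line 3/tier2 2.
Line 14 tier1 at 23: fill all 50 — 125 left.
Fill Line 6 tier1 block (35 at 22) — 90 left.
Line 8/tier1 (20): +40 — 50 left.
Fill Line 14 tier2 block (20 at 17) — 30 left.
Line 3/tier1: +30 of 50 at 15; pool empty.
Total = 23×50 + 22×35 + 20×40 + 17×20 + 15×30 = 3510.

3510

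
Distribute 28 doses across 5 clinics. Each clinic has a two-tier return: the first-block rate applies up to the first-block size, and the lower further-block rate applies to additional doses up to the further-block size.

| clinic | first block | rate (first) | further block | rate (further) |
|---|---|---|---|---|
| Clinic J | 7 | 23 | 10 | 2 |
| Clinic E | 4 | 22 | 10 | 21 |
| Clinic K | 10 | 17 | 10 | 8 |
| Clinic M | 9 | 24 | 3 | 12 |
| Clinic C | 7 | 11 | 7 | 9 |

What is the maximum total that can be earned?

Order all 10 blocks by rate: Clinic M/T1 24 > Clinic J/T1 23 > Clinic E/T1 22 > Clinic E/T2 21 > Clinic K/T1 17 > Clinic M/T2 12 > Clinic C/T1 11 > Clinic C/T2 9 > Clinic K/T2 8 > Clinic J/T2 2.
Fill Clinic M T1 block (9 at 24) — 19 left.
Clinic J T1 at 23: fill all 7 — 12 left.
Clinic E T1 at 22: fill all 4 — 8 left.
Clinic E T2 at 21: only 8 left, fill 8.
Total = 24×9 + 23×7 + 22×4 + 21×8 = 633.

633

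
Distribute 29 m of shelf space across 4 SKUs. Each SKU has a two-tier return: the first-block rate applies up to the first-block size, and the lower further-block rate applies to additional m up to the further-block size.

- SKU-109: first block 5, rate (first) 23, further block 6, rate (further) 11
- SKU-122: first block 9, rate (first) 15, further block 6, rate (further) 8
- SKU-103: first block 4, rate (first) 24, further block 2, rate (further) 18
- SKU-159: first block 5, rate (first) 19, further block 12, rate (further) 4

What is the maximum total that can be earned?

521

Treat each block as its own option and order by rate: SKU-103/first 24 > SKU-109/first 23 > SKU-159/first 19 > SKU-103/second 18 > SKU-122/first 15 > SKU-109/second 11 > SKU-122/second 8 > SKU-159/second 4.
SKU-103/first (24): +4 ; 25 left.
SKU-109 first at 23: fill all 5 ; 20 left.
SKU-159/first (19): +5 ; 15 left.
SKU-103 second at 18: fill all 2 ; 13 left.
SKU-122/first (15): +9 ; 4 left.
SKU-109/second: +4 of 6 at 11; pool empty.
Total = 24×4 + 23×5 + 19×5 + 18×2 + 15×9 + 11×4 = 521.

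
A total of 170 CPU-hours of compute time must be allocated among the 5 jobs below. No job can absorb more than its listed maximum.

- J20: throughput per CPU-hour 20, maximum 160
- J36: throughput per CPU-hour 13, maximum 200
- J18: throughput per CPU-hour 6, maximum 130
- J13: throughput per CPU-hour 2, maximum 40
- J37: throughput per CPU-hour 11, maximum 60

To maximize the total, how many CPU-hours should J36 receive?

10

Rank by throughput per CPU-hour: J20 20 > J36 13 > J37 11 > J18 6 > J13 2.
Give J20 160 to hit its cap of 160 — 10 left.
J36: +10 (room for 200) → 10. Pool exhausted.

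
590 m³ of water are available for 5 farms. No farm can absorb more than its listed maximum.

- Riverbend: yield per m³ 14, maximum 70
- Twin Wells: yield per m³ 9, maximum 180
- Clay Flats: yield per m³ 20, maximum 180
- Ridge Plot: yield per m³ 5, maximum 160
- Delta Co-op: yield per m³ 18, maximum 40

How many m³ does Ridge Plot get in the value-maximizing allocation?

120

Order the farms by yield per m³: Clay Flats 20 > Delta Co-op 18 > Riverbend 14 > Twin Wells 9 > Ridge Plot 5.
Give Clay Flats 180 to hit its cap of 180 ; 410 left.
Delta Co-op takes 40 to reach its cap of 40 ; 370 left.
Riverbend: +70 to 70 (cap) ; 300 left.
Give Twin Wells 180 to hit its cap of 180 ; 120 left.
Ridge Plot has room for 160 but only 120 remain, so it gets 120.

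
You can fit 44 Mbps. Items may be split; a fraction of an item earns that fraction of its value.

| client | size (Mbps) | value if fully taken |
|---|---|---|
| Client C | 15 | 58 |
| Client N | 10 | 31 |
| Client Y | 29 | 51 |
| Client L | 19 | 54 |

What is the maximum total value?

143

Rank by value-to-size ratio: Client C 58/15≈3.87, Client N 31/10≈3.1, Client L 54/19≈2.84, Client Y 51/29≈1.76.
All 15 Mbps of Client C fit (value 58) — 29 remain.
Take all of Client N (10 Mbps, value 31) — 19 Mbps left.
Client L: take in full, 19 Mbps for value 54 — 0 left.
Total value = 143.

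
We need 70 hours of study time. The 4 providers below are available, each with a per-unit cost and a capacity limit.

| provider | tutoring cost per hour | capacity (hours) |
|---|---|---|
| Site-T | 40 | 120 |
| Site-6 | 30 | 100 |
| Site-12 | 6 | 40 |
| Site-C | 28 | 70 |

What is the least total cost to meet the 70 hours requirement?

Fill from the cheapest provider first.
Site-12 (6): use full 40 ; 30 hours to go.
Site-C (28): take the remaining 30 ; done.
Site-6, Site-T: unused.
Cost = 40×6 + 30×28 = 1080.

1080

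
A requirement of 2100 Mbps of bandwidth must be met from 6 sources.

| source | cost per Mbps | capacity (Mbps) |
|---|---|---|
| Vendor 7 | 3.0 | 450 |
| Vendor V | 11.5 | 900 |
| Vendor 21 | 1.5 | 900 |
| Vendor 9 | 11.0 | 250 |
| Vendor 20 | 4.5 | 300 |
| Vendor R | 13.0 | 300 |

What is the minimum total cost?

9100

Cheapest first:
Vendor 21 (1.5): use full 900 → 1200 Mbps to go.
Vendor 7 at 3.0: take all 450 Mbps → 750 still needed.
Vendor 20 (4.5): use full 300 → 450 Mbps to go.
Vendor 9 (11.0): use full 250 → 200 Mbps to go.
Vendor V (11.5): take the remaining 200 → done.
Vendor R: unused.
Cost = 900×1.5 + 450×3.0 + 300×4.5 + 250×11.0 + 200×11.5 = 9100.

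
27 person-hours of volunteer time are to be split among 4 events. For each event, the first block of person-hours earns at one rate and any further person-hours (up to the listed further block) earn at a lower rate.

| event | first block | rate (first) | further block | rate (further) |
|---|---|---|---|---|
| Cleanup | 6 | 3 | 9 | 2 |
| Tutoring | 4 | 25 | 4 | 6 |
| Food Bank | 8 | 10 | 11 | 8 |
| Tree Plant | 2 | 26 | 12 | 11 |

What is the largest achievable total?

372

Treat each block as its own option and order by rate: Tree Plant/first 26 > Tutoring/first 25 > Tree Plant/second 11 > Food Bank/first 10 > Food Bank/second 8 > Tutoring/second 6 > Cleanup/first 3 > Cleanup/second 2.
Tree Plant first at 26: fill all 2 ; 25 left.
Tutoring/first (25): +4 ; 21 left.
Fill Tree Plant second block (12 at 11) ; 9 left.
Food Bank/first (10): +8 ; 1 left.
Food Bank second at 8: only 1 left, fill 1.
Total = 26×2 + 25×4 + 11×12 + 10×8 + 8×1 = 372.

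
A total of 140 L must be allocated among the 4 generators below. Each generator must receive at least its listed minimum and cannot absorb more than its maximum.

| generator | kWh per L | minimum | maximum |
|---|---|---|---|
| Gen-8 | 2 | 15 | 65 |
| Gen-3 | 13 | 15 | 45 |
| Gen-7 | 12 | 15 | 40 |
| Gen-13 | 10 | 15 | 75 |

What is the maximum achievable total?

Meeting every minimum uses 15+15+15+15 = 60 L, leaving 80.
Highest kWh per L first: Gen-3 13 > Gen-7 12 > Gen-13 10 > Gen-8 2.
Give Gen-3 30 more to hit its cap of 45 ; 50 left.
Gen-7 takes 25 more to reach its cap of 40 ; 25 left.
Gen-13 has room for 60 more but only 25 remain, so it gets 40.
Total = 2×15 + 13×45 + 12×40 + 10×40 = 1495.

1495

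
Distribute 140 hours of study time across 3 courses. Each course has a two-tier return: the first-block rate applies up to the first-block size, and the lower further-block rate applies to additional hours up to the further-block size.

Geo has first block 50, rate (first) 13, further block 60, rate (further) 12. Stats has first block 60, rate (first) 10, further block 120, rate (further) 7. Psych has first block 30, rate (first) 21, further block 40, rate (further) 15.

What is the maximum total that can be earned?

Rank every tier by rate: Psych/T1 21 > Psych/T2 15 > Geo/T1 13 > Geo/T2 12 > Stats/T1 10 > Stats/T2 7.
Psych/T1 (21): +30 → 110 left.
Psych T2 at 15: fill all 40 → 70 left.
Fill Geo T1 block (50 at 13) → 20 left.
Geo/T2: +20 of 60 at 12; pool empty.
Total = 21×30 + 15×40 + 13×50 + 12×20 = 2120.

2120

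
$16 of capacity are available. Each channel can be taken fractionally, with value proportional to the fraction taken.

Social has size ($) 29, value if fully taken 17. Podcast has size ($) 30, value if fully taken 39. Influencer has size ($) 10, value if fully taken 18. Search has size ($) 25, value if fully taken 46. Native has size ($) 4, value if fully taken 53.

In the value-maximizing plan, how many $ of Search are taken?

12

Sort by value density: Native 53/4≈13.2, Search 46/25≈1.84, Influencer 18/10≈1.8, Podcast 39/30≈1.3, Social 17/29≈0.586.
Native: take in full, 4 $ for value 53 ; 12 left.
Fill the last 12 $ with part of Search: 12/25 of it earns 22.08.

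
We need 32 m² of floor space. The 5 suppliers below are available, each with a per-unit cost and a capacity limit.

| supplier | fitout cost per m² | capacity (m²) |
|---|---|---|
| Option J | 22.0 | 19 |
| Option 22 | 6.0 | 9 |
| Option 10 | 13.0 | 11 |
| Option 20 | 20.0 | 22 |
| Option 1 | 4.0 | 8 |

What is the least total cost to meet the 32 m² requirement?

Use suppliers in increasing cost order.
Option 1 at 4.0: take all 8 m² — 24 still needed.
Option 22 (6.0): use full 9 — 15 m² to go.
Option 10 (13.0): use full 11 — 4 m² to go.
Option 20 (20.0): take the remaining 4 — done.
Option J: unused.
Cost = 8×4.0 + 9×6.0 + 11×13.0 + 4×20.0 = 309.

309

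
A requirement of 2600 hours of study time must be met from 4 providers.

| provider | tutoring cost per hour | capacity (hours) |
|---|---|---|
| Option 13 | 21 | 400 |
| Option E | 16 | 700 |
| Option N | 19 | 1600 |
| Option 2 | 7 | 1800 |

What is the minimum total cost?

Fill from the cheapest provider first.
Option 2 at 7: take all 1800 hours → 800 still needed.
Option E at 16: take all 700 hours → 100 still needed.
Take 100 from Option N at 19 to finish.
Option 13: unused.
Cost = 1800×7 + 700×16 + 100×19 = 25700.

25700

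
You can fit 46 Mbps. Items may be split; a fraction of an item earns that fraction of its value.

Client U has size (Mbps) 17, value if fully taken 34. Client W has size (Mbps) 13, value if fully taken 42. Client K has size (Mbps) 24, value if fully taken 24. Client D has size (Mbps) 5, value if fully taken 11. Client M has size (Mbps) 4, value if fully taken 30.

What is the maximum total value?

Rank by value-to-size ratio: Client M 30/4≈7.5, Client W 42/13≈3.23, Client D 11/5≈2.2, Client U 34/17≈2, Client K 24/24≈1.
Client M: take in full, 4 Mbps for value 30 → 42 left.
Client W: take in full, 13 Mbps for value 42 → 29 left.
Take all of Client D (5 Mbps, value 11) → 24 Mbps left.
All 17 Mbps of Client U fit (value 34) → 7 remain.
7 Mbps left: a 7/24 share of Client K gives 24×7/24 = 7.
Total value = 124.

124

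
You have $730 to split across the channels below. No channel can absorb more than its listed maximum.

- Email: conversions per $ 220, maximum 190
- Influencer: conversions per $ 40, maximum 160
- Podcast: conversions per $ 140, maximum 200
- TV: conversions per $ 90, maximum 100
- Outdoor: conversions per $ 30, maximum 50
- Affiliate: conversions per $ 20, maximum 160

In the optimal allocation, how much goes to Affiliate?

30

Highest conversions per $ first: Email 220 > Podcast 140 > TV 90 > Influencer 40 > Outdoor 30 > Affiliate 20.
Give Email 190 to hit its cap of 190 ; 540 left.
Give Podcast 200 to hit its cap of 200 ; 340 left.
TV: +100 to 100 (cap) ; 240 left.
Influencer: +160 to 160 (cap) ; 80 left.
Give Outdoor 50 to hit its cap of 50 ; 30 left.
Affiliate has room for 160 but only 30 remain, so it gets 30.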